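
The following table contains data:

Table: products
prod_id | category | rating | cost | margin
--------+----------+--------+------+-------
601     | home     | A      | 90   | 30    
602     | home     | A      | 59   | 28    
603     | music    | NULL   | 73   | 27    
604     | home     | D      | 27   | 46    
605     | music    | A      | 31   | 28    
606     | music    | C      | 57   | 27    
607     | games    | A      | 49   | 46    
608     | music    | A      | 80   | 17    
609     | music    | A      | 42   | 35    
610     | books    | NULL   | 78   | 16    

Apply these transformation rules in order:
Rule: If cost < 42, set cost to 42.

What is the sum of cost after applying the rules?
612

Step 1: 2 records have cost < 42
Step 2: These records originally summed to 58
Step 3: After setting to minimum: 2 × 42 = 84
Step 4: Unaffected records sum: 528
Step 5: Final sum = 84 + 528 = 612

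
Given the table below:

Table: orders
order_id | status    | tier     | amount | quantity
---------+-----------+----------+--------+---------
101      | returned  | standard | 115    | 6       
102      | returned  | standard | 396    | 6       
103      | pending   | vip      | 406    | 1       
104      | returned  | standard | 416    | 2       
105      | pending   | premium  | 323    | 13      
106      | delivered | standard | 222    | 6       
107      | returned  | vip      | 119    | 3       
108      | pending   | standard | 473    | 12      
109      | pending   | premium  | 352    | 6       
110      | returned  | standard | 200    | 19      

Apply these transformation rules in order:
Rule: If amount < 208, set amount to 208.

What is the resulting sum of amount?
3212

Step 1: 3 records have amount < 208
Step 2: These records originally summed to 434
Step 3: After setting to minimum: 3 × 208 = 624
Step 4: Unaffected records sum: 2588
Step 5: Final sum = 624 + 2588 = 3212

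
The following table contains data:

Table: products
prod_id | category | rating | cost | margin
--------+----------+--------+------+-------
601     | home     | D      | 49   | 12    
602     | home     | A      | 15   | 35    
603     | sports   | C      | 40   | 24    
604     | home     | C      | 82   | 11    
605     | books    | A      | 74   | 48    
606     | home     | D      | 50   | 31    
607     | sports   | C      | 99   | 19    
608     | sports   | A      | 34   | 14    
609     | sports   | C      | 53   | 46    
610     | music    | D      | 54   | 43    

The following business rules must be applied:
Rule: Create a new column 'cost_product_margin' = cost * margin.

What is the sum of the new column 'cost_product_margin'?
15194

Step 1: For each record, compute cost * margin
Example calculations:
  49 * 12 = 588
  15 * 35 = 525
  40 * 24 = 960
  ...
Step 2: Sum all derived values
Step 3: Total = 15194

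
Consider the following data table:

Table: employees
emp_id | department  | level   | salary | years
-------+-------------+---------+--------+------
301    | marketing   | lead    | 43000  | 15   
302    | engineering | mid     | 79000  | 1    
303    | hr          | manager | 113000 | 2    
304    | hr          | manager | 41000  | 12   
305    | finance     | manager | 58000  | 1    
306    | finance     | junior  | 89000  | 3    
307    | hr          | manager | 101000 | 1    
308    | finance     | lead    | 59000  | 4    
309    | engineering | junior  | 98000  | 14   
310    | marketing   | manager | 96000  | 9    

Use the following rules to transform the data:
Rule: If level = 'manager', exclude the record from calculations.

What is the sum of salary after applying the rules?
368000

Step 1: Identify records where level = 'manager'
Step 2: The excluded records sum to 409000
Step 3: Original total salary = 777000
Step 4: Remaining total = 777000 - 409000 = 368000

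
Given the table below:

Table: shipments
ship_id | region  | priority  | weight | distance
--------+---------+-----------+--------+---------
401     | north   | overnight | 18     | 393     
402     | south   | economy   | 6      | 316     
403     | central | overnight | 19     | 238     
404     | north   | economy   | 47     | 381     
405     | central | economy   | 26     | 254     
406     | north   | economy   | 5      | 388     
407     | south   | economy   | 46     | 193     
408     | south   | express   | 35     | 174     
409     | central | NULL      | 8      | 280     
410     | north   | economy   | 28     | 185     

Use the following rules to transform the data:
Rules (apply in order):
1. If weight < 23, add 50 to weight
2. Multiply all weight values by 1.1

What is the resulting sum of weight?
536.8

Step 1: Apply Rule 1 - Add 50 to records with weight < 23
  - 5 records affected: 56 + (5 × 50) = 306
  - Unaffected records: 182
  - Sum after Rule 1: 488
Step 2: Apply Rule 2 - Multiply all by 1.1
  - 488 × 1.1 = 536.8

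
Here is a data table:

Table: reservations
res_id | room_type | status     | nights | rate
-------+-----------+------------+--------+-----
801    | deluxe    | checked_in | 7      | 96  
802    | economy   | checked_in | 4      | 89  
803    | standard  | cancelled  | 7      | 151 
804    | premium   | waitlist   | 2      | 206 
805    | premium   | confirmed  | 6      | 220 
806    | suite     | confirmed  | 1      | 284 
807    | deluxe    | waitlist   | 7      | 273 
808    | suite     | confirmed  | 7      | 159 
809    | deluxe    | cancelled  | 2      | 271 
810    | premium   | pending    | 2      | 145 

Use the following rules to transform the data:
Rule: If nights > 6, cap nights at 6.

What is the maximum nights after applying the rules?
6

Step 1: Original maximum nights = 7
Step 2: Apply cap at 6
Step 3: 4 records had nights > 6 and were capped
Step 4: Maximum after transformation = 6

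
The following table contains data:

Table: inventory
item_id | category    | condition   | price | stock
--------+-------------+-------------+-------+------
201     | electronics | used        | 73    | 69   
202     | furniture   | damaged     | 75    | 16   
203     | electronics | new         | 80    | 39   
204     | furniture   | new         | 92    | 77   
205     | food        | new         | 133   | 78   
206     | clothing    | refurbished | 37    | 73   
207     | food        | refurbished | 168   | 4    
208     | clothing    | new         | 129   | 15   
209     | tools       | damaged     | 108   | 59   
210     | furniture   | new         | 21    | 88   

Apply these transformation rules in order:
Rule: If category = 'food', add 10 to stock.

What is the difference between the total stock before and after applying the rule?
20

Step 1: Original sum of stock = 518
Step 2: 2 records have category = 'food'
Step 3: Each affected record changes by 10
Step 4: Total change = 2 × 10 = 20
Step 5: New sum = 518 + 20 = 538
Step 6: Difference = |538 - 518| = 20
        (Sum increased by 20)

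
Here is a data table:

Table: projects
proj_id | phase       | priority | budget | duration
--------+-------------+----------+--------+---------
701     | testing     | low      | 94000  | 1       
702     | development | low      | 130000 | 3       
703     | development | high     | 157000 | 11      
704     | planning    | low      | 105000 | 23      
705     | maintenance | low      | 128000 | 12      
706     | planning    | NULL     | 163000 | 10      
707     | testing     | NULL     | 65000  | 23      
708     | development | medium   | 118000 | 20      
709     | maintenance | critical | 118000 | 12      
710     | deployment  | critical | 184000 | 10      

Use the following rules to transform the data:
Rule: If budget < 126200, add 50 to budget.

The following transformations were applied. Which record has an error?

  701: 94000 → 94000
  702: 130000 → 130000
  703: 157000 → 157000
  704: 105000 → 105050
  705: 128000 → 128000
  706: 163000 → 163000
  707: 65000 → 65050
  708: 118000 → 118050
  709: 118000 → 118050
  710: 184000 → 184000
Record 701 has an error. The correct transformed value should be 94050, not 94000.

Step 1: Check each record against the rule
Step 2: Record 701 has budget = 94000
Step 3: Since 94000 < 126200, the bonus should have been applied
Step 4: Correct value = 94050, but claimed value = 94000
Conclusion: Record 701 has the error.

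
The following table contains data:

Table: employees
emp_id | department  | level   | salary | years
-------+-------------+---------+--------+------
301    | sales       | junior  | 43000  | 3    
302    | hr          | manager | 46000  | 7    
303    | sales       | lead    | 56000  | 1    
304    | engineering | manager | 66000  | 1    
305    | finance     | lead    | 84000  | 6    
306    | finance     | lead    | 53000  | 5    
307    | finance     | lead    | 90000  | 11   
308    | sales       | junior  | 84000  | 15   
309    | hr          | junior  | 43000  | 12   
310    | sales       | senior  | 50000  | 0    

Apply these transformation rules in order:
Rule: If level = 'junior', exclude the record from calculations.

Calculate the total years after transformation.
31

Step 1: Identify records where level = 'junior'
Step 2: The excluded records sum to 30
Step 3: Original total years = 61
Step 4: Remaining total = 61 - 30 = 31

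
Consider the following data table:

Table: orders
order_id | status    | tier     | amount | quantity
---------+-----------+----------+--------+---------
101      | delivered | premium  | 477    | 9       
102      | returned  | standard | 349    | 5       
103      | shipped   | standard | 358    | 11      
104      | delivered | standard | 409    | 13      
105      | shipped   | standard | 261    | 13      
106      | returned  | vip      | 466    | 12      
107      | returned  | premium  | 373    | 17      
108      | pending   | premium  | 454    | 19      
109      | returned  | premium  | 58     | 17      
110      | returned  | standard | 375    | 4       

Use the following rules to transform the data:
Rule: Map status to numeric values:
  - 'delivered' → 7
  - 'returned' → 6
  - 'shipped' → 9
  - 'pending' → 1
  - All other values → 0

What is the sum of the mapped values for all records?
63

Step 1: Apply mapping to each record
Step 2: Count by status:
  'delivered': 2 records × 7 = 14
  'returned': 5 records × 6 = 30
  'shipped': 2 records × 9 = 18
  'pending': 1 records × 1 = 1
Step 3: Sum all mapped values = 63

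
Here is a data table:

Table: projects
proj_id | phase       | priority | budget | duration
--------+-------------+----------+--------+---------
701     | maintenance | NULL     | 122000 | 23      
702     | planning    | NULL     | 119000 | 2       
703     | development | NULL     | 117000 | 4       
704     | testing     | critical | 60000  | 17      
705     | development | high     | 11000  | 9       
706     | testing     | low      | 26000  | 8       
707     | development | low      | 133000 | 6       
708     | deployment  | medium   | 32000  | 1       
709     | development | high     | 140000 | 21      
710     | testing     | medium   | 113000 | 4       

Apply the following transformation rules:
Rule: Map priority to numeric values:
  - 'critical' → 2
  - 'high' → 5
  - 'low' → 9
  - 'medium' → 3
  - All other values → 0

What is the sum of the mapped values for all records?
36

Step 1: Apply mapping to each record
Step 2: Count by status:
  'critical': 1 records × 2 = 2
  'high': 2 records × 5 = 10
  'low': 2 records × 9 = 18
  'medium': 2 records × 3 = 6
Step 3: Sum all mapped values = 36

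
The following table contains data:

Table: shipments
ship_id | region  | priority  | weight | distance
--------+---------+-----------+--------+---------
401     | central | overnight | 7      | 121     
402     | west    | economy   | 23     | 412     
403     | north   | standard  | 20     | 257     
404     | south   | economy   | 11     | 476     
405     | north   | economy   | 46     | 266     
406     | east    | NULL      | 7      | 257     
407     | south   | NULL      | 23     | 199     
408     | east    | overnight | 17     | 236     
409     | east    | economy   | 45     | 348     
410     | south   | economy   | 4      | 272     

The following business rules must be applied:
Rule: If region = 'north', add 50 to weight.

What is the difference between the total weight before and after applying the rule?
100

Step 1: Original sum of weight = 203
Step 2: 2 records have region = 'north'
Step 3: Each affected record changes by 50
Step 4: Total change = 2 × 50 = 100
Step 5: New sum = 203 + 100 = 303
Step 6: Difference = |303 - 203| = 100
        (Sum increased by 100)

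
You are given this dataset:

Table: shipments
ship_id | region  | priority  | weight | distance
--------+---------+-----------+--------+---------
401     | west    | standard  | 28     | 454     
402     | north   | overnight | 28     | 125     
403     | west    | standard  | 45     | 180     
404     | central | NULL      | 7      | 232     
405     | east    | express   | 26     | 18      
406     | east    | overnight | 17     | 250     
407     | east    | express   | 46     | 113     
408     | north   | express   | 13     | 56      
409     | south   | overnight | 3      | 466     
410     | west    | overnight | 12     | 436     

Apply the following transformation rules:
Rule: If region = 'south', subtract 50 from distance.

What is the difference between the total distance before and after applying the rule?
50

Step 1: Original sum of distance = 2330
Step 2: 1 records have region = 'south'
Step 3: Each affected record changes by -50
Step 4: Total change = 1 × -50 = -50
Step 5: New sum = 2330 + -50 = 2280
Step 6: Difference = |2280 - 2330| = 50
        (Sum decreased by 50)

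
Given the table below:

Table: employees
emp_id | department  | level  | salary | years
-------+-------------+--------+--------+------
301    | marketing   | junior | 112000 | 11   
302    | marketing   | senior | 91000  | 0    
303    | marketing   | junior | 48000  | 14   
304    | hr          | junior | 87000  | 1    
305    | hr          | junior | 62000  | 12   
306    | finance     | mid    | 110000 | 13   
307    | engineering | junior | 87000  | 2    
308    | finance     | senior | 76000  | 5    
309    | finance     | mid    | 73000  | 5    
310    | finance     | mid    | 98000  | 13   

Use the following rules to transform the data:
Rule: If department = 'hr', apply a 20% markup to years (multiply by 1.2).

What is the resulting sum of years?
78.6

Step 1: Records with department = 'hr' have total years = 13
Step 2: Apply multiplier: 13 × 1.2 = 15.6
Step 3: Other records total: 63
Step 4: Final sum = 15.6 + 63 = 78.6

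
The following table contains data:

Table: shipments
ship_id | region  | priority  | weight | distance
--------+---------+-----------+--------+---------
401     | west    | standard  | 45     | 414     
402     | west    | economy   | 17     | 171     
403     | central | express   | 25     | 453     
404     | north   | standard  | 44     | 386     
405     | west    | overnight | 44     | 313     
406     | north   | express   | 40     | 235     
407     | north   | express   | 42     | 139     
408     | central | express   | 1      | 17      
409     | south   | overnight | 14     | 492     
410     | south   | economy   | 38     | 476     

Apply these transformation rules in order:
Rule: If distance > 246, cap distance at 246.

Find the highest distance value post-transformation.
246

Step 1: Original maximum distance = 492
Step 2: Apply cap at 246
Step 3: 6 records had distance > 246 and were capped
Step 4: Maximum after transformation = 246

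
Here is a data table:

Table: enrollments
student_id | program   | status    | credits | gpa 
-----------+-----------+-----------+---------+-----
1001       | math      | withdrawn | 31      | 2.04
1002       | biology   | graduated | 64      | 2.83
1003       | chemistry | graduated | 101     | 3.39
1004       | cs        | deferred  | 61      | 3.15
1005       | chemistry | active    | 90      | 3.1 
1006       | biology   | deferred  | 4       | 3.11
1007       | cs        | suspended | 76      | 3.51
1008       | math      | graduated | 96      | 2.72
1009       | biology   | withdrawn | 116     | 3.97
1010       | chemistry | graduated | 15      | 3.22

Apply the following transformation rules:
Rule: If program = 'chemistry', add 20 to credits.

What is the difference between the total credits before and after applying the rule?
60

Step 1: Original sum of credits = 654
Step 2: 3 records have program = 'chemistry'
Step 3: Each affected record changes by 20
Step 4: Total change = 3 × 20 = 60
Step 5: New sum = 654 + 60 = 714
Step 6: Difference = |714 - 654| = 60
        (Sum increased by 60)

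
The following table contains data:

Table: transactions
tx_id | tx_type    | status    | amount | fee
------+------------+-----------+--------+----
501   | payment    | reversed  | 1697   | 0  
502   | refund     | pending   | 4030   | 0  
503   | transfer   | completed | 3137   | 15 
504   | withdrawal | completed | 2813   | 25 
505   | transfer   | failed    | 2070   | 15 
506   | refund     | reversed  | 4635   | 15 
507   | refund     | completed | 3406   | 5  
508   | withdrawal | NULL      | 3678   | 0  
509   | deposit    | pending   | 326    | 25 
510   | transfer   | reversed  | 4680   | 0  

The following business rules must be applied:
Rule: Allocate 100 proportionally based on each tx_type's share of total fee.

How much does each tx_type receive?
deposit: 25.0, payment: 0.0, refund: 20.0, transfer: 30.0, withdrawal: 25.0

Step 1: Calculate total fee = 100
Step 2: Calculate each tx_type's proportion:
  deposit: 25/100 = 25.00% → 25.0
  payment: 0/100 = 0.00% → 0.0
  refund: 20/100 = 20.00% → 20.0
  transfer: 30/100 = 30.00% → 30.0
  withdrawal: 25/100 = 25.00% → 25.0
Step 3: Verify: sum of allocations ≈ 100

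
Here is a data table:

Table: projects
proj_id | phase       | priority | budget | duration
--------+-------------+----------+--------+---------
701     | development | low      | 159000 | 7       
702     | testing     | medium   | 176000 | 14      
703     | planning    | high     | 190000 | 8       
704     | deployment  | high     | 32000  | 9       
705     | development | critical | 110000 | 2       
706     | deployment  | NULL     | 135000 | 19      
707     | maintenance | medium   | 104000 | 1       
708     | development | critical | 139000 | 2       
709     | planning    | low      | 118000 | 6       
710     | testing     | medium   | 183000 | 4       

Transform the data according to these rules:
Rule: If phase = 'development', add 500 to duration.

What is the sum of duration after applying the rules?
1572

Step 1: Count records where phase = 'development': 3
Step 2: Total bonus added: 3 × 500 = 1500
Step 3: Original sum of duration: 72
Step 4: Final sum = 72 + 1500 = 1572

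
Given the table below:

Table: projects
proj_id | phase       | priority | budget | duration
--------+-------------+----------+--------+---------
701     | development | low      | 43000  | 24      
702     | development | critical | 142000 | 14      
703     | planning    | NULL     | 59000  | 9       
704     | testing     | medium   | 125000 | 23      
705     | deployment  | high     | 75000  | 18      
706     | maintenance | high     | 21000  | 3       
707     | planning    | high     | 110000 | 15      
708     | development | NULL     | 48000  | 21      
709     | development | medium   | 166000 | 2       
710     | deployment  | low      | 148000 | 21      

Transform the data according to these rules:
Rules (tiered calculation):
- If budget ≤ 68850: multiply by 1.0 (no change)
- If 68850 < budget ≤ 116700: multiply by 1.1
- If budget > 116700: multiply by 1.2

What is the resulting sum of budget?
1071700.0

Step 1: Tier 1 (budget ≤ 68850): 4 records, sum = 171000 × 1.0 = 171000.0
Step 2: Tier 2 (68850 < budget ≤ 116700): 2 records, sum = 185000 × 1.1 = 203500.0
Step 3: Tier 3 (budget > 116700): 4 records, sum = 581000 × 1.2 = 697200.0
Step 4: Final sum = 171000.0 + 203500.0 + 697200.0 = 1071700.0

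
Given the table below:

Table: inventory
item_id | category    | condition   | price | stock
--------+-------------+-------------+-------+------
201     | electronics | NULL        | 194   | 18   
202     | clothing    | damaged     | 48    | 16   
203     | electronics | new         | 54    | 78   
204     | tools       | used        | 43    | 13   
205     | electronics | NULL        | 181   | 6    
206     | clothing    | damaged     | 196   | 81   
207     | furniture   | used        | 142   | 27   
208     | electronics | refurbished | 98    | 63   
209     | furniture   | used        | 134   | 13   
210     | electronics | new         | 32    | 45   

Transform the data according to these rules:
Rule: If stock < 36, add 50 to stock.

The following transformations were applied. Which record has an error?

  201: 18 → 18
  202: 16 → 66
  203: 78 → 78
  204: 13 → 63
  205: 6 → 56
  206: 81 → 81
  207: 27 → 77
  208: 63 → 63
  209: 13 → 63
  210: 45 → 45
Record 201 has an error. The correct transformed value should be 68, not 18.

Step 1: Check each record against the rule
Step 2: Record 201 has stock = 18
Step 3: Since 18 < 36, the bonus should have been applied
Step 4: Correct value = 68, but claimed value = 18
Conclusion: Record 201 has the error.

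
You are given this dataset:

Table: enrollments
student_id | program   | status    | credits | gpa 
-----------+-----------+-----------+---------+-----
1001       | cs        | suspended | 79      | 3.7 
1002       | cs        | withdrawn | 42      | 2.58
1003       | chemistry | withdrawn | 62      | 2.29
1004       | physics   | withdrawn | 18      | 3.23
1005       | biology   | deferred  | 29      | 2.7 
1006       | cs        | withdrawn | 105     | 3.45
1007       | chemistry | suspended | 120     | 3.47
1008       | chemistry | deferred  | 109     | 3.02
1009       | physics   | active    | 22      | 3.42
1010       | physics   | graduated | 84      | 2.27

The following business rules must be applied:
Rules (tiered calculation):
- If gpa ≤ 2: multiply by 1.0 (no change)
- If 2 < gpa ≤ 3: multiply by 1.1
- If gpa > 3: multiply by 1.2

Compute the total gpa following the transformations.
35.17

Step 1: Tier 1 (gpa ≤ 2): 0 records, sum = 0 × 1.0 = 0.0
Step 2: Tier 2 (2 < gpa ≤ 3): 4 records, sum = 9.84 × 1.1 = 10.82
Step 3: Tier 3 (gpa > 3): 6 records, sum = 20.29 × 1.2 = 24.35
Step 4: Final sum = 0.0 + 10.82 + 24.35 = 35.17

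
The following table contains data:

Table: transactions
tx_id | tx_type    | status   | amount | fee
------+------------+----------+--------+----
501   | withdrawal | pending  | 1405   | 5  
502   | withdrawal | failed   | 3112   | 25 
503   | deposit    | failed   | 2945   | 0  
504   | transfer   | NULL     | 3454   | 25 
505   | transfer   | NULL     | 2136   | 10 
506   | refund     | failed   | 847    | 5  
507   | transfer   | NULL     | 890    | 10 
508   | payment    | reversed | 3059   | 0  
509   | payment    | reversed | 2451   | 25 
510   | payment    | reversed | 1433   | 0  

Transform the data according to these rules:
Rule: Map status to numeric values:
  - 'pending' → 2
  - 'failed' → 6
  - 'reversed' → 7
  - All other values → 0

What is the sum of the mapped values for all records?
41

Step 1: Apply mapping to each record
Step 2: Count by status:
  'pending': 1 records × 2 = 2
  'failed': 3 records × 6 = 18
  'reversed': 3 records × 7 = 21
Step 3: Sum all mapped values = 41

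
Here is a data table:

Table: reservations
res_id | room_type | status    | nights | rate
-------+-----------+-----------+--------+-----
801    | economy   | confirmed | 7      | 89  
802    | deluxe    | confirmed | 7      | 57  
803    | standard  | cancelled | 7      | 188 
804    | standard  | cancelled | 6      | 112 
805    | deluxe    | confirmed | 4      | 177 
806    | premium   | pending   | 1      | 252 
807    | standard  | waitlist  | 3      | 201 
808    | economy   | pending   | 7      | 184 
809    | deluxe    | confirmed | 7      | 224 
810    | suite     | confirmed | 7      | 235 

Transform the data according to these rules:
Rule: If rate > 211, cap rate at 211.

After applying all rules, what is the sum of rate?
1641

Step 1: 3 records have rate > 211
Step 2: These records originally summed to 711
Step 3: After capping: 3 × 211 = 633
Step 4: Unaffected records sum: 1008
Step 5: Final sum = 633 + 1008 = 1641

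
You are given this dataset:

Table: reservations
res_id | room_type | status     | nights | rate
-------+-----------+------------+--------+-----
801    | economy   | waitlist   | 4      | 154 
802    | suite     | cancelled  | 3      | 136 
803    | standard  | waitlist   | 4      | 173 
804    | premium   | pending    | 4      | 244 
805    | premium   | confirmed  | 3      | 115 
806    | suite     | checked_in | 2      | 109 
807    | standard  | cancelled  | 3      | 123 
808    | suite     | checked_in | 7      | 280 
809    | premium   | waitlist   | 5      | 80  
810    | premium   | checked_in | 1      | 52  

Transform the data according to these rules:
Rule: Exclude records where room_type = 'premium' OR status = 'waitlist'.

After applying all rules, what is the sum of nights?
15

Step 1: Find records where room_type = 'premium' OR status = 'waitlist'
Step 2: 6 records match, summing to 21
Step 3: Original sum: 36
Step 4: Remaining sum = 36 - 21 = 15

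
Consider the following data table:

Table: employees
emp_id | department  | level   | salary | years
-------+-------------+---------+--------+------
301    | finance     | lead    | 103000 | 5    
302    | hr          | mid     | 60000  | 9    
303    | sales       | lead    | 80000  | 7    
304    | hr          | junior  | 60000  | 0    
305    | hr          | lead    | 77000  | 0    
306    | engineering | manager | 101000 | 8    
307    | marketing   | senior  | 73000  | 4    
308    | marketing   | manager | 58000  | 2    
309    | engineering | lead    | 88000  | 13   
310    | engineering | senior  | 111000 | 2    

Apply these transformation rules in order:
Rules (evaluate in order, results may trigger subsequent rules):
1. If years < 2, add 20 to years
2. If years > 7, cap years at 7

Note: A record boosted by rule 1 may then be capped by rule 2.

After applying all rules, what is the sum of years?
55

Step 1: Apply rule 1 to records with years < 2
  - 2 records get bonus of 20
  - Of these, 2 records then exceed 7 and get capped
Step 2: Apply rule 2 to records with years > 7
  - 3 records (original) are capped
Step 3: Calculate final sum = 55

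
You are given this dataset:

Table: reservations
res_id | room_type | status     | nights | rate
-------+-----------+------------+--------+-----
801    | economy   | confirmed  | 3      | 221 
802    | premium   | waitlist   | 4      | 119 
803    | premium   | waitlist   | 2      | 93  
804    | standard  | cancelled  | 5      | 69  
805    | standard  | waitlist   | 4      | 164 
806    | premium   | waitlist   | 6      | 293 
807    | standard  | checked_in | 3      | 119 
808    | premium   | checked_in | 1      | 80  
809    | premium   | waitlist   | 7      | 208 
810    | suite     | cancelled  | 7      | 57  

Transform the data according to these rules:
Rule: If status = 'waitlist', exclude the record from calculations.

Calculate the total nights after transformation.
19

Step 1: Identify records where status = 'waitlist'
Step 2: The excluded records sum to 23
Step 3: Original total nights = 42
Step 4: Remaining total = 42 - 23 = 19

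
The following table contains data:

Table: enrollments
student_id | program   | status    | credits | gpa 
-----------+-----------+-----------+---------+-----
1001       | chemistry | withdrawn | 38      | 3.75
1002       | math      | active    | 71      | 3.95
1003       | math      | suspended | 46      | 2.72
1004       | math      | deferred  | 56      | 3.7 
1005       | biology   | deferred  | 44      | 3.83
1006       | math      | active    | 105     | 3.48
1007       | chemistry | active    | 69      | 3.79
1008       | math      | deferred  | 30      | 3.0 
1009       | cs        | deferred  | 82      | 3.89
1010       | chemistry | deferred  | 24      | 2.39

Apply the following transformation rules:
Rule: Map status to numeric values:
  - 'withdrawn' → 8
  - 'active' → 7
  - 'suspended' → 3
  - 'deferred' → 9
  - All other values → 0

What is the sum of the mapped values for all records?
77

Step 1: Apply mapping to each record
Step 2: Count by status:
  'withdrawn': 1 records × 8 = 8
  'active': 3 records × 7 = 21
  'suspended': 1 records × 3 = 3
  'deferred': 5 records × 9 = 45
Step 3: Sum all mapped values = 77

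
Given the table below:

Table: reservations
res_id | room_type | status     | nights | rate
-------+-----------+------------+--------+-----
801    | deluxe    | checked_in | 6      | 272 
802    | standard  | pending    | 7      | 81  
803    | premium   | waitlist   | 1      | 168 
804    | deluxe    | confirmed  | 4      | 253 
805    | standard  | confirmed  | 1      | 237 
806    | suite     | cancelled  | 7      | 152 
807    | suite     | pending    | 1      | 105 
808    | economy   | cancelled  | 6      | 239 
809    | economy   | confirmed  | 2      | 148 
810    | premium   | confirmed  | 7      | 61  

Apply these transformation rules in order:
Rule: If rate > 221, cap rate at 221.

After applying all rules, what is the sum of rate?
1599

Step 1: 4 records have rate > 221
Step 2: These records originally summed to 1001
Step 3: After capping: 4 × 221 = 884
Step 4: Unaffected records sum: 715
Step 5: Final sum = 884 + 715 = 1599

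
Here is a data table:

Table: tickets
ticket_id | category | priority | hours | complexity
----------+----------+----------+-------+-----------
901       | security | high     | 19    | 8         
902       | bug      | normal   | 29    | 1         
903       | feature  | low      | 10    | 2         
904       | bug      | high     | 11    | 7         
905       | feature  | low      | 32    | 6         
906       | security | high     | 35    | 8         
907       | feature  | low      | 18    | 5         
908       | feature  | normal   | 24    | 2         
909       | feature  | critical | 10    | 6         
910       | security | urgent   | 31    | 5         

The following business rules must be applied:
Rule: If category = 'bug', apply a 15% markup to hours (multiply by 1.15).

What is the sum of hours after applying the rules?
225.0

Step 1: Records with category = 'bug' have total hours = 40
Step 2: Apply multiplier: 40 × 1.15 = 46.0
Step 3: Other records total: 179
Step 4: Final sum = 46.0 + 179 = 225.0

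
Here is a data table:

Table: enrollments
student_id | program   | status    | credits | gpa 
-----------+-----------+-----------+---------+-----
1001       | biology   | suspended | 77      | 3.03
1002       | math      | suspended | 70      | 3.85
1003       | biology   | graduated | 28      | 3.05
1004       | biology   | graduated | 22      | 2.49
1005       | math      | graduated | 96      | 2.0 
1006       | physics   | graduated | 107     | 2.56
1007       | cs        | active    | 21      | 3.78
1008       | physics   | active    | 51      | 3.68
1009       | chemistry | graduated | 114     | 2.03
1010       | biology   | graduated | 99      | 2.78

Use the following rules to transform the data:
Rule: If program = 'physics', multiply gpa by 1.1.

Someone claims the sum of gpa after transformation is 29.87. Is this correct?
Yes, the result is correct.

Step 1: Calculate the correct sum after transformation
Step 2: Apply multiplier 1.1 to records where program = 'physics'
Step 3: Correct result = 29.87
Step 4: Claimed result = 29.87
Step 5: 29.87 = 29.87 ✓
Conclusion: The claimed result is correct.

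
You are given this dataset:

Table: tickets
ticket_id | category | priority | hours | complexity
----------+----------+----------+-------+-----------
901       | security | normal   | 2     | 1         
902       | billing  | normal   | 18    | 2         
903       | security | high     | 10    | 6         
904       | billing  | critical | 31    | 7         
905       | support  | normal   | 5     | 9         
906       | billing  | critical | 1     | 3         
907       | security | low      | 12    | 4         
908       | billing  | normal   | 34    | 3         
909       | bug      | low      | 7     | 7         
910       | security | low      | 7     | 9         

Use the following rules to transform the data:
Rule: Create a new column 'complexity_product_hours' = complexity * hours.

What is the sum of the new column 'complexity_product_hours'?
625

Step 1: For each record, compute complexity * hours
Example calculations:
  1 * 2 = 2
  2 * 18 = 36
  6 * 10 = 60
  ...
Step 2: Sum all derived values
Step 3: Total = 625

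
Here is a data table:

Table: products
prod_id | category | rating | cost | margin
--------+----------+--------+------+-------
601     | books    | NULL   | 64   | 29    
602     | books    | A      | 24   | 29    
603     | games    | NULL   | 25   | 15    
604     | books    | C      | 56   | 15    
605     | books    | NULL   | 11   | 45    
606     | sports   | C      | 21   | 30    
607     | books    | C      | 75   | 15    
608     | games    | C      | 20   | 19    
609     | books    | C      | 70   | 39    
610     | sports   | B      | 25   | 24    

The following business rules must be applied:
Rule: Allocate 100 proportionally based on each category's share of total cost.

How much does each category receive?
books: 76.73, games: 11.51, sports: 11.76

Step 1: Calculate total cost = 391
Step 2: Calculate each category's proportion:
  books: 300/391 = 76.73% → 76.73
  games: 45/391 = 11.51% → 11.51
  sports: 46/391 = 11.76% → 11.76
Step 3: Verify: sum of allocations ≈ 100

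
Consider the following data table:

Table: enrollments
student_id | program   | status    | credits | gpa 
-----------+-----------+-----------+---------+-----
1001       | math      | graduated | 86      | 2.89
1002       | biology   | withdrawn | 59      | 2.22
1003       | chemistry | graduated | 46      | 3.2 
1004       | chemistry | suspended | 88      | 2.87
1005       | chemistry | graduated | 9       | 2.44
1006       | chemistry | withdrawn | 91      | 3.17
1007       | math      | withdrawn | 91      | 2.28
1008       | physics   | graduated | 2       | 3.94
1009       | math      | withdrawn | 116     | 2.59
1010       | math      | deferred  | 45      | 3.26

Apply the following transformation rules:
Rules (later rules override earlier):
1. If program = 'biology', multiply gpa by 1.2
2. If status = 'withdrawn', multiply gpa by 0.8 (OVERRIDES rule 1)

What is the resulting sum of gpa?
26.81

Step 1: Rule 2 takes priority for records with status = 'withdrawn'
  - 4 records: 10.26 × 0.8 = 8.21
Step 2: Rule 1 applies to remaining records with program = 'biology'
  - 0 records: 0 × 1.2 = 0.0
Step 3: Other records unchanged: 18.6
Step 4: Final sum = 8.21 + 0.0 + 18.6 = 26.81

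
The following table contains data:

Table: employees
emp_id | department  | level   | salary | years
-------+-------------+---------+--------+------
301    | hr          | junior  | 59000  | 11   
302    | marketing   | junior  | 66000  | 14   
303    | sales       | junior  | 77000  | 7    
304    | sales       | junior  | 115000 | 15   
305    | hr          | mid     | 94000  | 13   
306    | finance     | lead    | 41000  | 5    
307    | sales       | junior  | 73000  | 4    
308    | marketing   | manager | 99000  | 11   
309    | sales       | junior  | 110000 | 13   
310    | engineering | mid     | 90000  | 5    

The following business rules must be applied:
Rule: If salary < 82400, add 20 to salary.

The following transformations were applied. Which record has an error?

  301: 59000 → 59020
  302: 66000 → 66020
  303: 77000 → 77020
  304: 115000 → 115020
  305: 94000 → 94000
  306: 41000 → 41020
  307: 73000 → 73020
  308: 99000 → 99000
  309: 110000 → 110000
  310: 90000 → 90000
Record 304 has an error. The correct transformed value should be 115000, not 115020.

Step 1: Check each record against the rule
Step 2: Record 304 has salary = 115000
Step 3: Since 115000 >= 82400, the bonus should not have been applied
Step 4: Correct value = 115000, but claimed value = 115020
Conclusion: Record 304 has the error.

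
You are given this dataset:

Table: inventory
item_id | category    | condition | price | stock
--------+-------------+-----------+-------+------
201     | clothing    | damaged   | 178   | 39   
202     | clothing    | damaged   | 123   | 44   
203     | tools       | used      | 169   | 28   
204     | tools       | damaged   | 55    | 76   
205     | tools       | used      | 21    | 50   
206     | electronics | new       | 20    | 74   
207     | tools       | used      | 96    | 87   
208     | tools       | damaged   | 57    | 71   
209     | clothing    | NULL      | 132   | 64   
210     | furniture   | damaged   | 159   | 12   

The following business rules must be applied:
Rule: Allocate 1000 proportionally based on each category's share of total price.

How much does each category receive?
clothing: 428.71, electronics: 19.8, furniture: 157.43, tools: 394.06

Step 1: Calculate total price = 1010
Step 2: Calculate each category's proportion:
  clothing: 433/1010 = 42.87% → 428.71
  electronics: 20/1010 = 1.98% → 19.8
  furniture: 159/1010 = 15.74% → 157.43
  tools: 398/1010 = 39.41% → 394.06
Step 3: Verify: sum of allocations ≈ 1000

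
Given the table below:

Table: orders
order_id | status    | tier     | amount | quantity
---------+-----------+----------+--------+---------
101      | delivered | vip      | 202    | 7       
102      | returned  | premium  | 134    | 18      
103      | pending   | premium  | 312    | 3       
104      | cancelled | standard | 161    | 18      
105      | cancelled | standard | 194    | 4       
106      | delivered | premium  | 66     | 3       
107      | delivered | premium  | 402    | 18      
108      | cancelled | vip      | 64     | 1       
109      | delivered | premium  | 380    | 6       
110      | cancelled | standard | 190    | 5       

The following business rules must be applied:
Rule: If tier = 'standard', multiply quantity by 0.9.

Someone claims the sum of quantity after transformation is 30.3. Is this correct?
No, the correct result is 80.3.

Step 1: Calculate the correct sum after transformation
Step 2: Apply multiplier 0.9 to records where tier = 'standard'
Step 3: Correct result = 80.3
Step 4: Claimed result = 30.3
Step 5: 80.3 ≠ 30.3
Conclusion: The claimed result is incorrect. The correct answer is 80.3.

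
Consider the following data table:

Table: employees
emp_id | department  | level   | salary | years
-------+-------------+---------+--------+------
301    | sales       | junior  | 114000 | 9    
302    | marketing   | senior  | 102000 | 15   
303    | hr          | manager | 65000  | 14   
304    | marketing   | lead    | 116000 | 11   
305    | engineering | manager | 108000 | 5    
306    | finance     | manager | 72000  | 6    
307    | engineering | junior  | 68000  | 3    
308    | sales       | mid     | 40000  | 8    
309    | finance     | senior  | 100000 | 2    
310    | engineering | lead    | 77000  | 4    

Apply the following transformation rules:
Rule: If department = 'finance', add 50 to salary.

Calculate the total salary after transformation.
862100

Step 1: Count records where department = 'finance': 2
Step 2: Total bonus added: 2 × 50 = 100
Step 3: Original sum of salary: 862000
Step 4: Final sum = 862000 + 100 = 862100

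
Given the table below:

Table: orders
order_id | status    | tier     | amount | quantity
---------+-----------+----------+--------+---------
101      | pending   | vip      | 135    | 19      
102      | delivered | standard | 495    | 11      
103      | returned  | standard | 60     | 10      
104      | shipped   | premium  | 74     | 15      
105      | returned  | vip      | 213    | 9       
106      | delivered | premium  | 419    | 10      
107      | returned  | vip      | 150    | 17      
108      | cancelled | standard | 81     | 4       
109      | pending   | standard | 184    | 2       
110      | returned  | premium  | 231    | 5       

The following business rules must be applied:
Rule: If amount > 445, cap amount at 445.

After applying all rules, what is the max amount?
445

Step 1: Original maximum amount = 495
Step 2: Apply cap at 445
Step 3: 1 records had amount > 445 and were capped
Step 4: Maximum after transformation = 445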